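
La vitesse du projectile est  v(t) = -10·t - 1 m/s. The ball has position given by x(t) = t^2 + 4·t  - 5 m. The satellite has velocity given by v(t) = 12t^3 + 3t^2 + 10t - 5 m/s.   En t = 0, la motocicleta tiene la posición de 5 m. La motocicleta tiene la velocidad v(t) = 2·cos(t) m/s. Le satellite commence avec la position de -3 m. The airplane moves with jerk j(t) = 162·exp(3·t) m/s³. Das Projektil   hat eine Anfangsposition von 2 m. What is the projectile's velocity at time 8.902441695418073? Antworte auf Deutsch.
Wir haben die Geschwindigkeit v(t) = -10·t - 1. Durch Einsetzen von t = 8.902441695418073: v(8.902441695418073) = -90.0244169541807.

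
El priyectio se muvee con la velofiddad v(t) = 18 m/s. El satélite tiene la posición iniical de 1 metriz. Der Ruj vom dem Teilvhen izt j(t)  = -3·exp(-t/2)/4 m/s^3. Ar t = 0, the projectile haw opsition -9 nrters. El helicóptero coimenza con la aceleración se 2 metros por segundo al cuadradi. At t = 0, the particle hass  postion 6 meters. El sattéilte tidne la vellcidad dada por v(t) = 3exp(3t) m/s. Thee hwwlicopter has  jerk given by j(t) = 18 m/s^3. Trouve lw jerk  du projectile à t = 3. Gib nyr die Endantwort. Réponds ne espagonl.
En t = 3, j = 0.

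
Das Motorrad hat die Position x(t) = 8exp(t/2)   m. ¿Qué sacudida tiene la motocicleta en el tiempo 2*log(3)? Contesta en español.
Partiendo de la posición x(t) = 8·exp(t/2), tomamos 3 derivadas. La derivada de la posición da la velocidad: v(t) = 4·exp(t/2). Tomando d/dt de v(t), encontramos a(t) = 2·exp(t/2). Tomando d/dt de a(t), encontramos j(t) = exp(t/2). De la ecuación de la sacudida j(t) = exp(t/2), sustituimos t = 2*log(3) para obtener j = 3.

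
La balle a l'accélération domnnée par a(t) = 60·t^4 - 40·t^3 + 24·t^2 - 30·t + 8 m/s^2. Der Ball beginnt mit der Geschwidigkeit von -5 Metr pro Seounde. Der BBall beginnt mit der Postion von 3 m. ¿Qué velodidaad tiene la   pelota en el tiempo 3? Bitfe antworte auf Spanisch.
Necesitamos integrar nuestra ecuación de la aceleración a(t) = 60·t^4 - 40·t^3 + 24·t^2 - 30·t + 8 1 vez. La antiderivada de la aceleración es la velocidad. Usando v(0) = -5, obtenemos v(t) = 12·t^5 - 10·t^4 + 8·t^3 - 15·t^2 + 8·t - 5. De la ecuación de la velocidad v(t) = 12·t^5 - 10·t^4 + 8·t^3 - 15·t^2 + 8·t - 5, sustituimos t = 3 para obtener v = 2206.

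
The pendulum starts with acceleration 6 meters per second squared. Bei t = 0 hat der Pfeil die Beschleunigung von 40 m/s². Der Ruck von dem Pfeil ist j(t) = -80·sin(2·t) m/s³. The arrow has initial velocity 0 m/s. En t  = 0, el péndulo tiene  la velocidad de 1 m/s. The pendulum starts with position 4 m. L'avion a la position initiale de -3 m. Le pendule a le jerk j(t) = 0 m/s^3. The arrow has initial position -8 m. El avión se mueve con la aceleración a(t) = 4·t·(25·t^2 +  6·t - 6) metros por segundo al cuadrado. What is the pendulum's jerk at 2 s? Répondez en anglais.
From the given jerk equation j(t) = 0, we substitute t = 2 to get j = 0.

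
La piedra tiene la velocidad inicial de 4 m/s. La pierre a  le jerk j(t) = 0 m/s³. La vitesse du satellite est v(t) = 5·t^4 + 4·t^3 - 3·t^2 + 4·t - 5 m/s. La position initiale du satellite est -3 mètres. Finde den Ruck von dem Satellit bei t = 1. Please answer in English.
Starting from velocity v(t) = 5·t^4 + 4·t^3 - 3·t^2 + 4·t - 5, we take 2 derivatives. Differentiating velocity, we get acceleration: a(t) = 20·t^3 + 12·t^2 - 6·t + 4. Taking d/dt of a(t), we find j(t) = 60·t^2 + 24·t - 6. We have jerk j(t) = 60·t^2 + 24·t - 6. Substituting t = 1: j(1) = 78.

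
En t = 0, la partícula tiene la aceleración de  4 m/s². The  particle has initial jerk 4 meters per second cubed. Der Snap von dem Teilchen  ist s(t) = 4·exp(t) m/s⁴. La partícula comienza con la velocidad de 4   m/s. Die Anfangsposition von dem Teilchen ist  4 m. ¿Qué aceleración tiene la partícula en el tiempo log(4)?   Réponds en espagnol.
Partiendo del snap s(t) = 4·exp(t), tomamos 2 antiderivadas. La antiderivada del snap, con j(0) = 4, da la sacudida: j(t) = 4·exp(t). La integral de la sacudida es la aceleración. Usando a(0) = 4, obtenemos a(t) = 4·exp(t). Usando a(t) = 4·exp(t) y sustituyendo t = log(4), encontramos a = 16.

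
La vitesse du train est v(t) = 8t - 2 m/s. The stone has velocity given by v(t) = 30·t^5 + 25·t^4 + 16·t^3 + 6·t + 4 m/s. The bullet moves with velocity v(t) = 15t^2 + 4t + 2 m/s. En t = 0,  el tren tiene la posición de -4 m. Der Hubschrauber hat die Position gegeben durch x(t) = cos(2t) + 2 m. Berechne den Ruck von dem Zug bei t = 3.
Um dies zu lösen, müssen wir 2 Ableitungen unserer Gleichung für die Geschwindigkeit v(t) = 8·t - 2 nehmen. Durch Ableiten von der Geschwindigkeit erhalten wir die Beschleunigung: a(t) = 8. Mit d/dt von a(t) finden wir j(t) = 0. Mit j(t) = 0 und Einsetzen von t = 3, finden wir j = 0.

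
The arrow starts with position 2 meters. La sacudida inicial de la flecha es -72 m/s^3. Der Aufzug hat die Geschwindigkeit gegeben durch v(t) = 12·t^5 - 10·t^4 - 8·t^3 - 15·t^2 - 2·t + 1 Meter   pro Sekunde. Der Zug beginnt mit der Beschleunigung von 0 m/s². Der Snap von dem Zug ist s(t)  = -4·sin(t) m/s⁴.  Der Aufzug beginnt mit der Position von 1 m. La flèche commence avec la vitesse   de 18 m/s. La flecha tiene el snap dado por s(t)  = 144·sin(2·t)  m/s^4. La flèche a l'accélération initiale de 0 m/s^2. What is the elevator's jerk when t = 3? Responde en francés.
Nous devons dériver notre équation de la vitesse v(t) = 12·t^5 - 10·t^4 - 8·t^3 - 15·t^2 - 2·t + 1 2 fois. En dérivant la vitesse, nous obtenons l'accélération: a(t) = 60·t^4 - 40·t^3 - 24·t^2 - 30·t - 2. En prenant d/dt de a(t), nous trouvons j(t) = 240·t^3 - 120·t^2 - 48·t - 30. En utilisant j(t) = 240·t^3 - 120·t^2 - 48·t - 30 et en substituant t = 3, nous trouvons j = 5226.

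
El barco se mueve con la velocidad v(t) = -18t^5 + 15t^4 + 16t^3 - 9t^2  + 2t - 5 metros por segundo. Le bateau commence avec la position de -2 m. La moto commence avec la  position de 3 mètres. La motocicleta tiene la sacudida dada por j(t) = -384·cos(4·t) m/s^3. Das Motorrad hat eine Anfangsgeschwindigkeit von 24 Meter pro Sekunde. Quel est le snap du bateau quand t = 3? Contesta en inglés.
We must differentiate our velocity equation v(t) = -18·t^5 + 15·t^4 + 16·t^3 - 9·t^2 + 2·t - 5 3 times. Differentiating velocity, we get acceleration: a(t) = -90·t^4 + 60·t^3 + 48·t^2 - 18·t + 2. Differentiating acceleration, we get jerk: j(t) = -360·t^3 + 180·t^2 + 96·t - 18. The derivative of jerk gives snap: s(t) = -1080·t^2 + 360·t + 96. Using s(t) = -1080·t^2 + 360·t + 96 and substituting t = 3, we find s = -8544.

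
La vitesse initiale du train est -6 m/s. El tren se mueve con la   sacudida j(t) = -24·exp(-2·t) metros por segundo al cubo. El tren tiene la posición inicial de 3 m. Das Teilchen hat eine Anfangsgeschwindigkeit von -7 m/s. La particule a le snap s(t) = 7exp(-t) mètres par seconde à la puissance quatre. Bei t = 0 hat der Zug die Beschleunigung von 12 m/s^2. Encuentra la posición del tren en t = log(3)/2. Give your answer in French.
En partant du jerk j(t) = -24·exp(-2·t), nous prenons 3 primitives. En prenant ∫j(t)dt et en appliquant a(0) = 12, nous trouvons a(t) = 12·exp(-2·t). L'intégrale de l'accélération est la vitesse. En utilisant v(0) = -6, nous obtenons v(t) = -6·exp(-2·t). L'intégrale de la vitesse, avec x(0) = 3, donne la position: x(t) = 3·exp(-2·t). En utilisant x(t) = 3·exp(-2·t) et en substituant t = log(3)/2, nous trouvons x = 1.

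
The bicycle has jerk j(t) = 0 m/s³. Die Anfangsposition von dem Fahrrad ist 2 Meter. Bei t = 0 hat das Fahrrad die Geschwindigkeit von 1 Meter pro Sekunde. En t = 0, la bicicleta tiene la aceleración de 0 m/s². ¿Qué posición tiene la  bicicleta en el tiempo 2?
Debemos encontrar la antiderivada de nuestra ecuación de la sacudida j(t) = 0 3 veces. Tomando ∫j(t)dt y aplicando a(0) = 0, encontramos a(t) = 0. Tomando ∫a(t)dt y aplicando v(0) = 1, encontramos v(t) = 1. Integrando la velocidad y usando la condición inicial x(0) = 2, obtenemos x(t) = t + 2. Tenemos la posición x(t) = t + 2. Sustituyendo t = 2: x(2) = 4.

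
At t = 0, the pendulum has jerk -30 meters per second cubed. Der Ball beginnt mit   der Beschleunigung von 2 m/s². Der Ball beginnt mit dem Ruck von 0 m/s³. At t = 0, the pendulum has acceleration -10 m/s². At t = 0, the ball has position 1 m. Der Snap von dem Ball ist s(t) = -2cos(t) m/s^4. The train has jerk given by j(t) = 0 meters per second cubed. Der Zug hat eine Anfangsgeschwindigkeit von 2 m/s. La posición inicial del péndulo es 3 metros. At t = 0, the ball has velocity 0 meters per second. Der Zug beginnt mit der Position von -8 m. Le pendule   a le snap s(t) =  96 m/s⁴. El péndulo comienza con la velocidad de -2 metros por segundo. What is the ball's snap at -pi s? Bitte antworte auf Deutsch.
Aus der Gleichung für den Snap s(t) = -2·cos(t), setzen wir t = -pi ein und erhalten s = 2.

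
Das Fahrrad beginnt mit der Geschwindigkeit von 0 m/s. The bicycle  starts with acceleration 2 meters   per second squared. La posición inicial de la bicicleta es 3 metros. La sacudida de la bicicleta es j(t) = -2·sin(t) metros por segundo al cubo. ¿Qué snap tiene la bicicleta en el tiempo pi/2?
Partiendo de la sacudida j(t) = -2·sin(t), tomamos 1 derivada. Tomando d/dt de j(t), encontramos s(t) = -2·cos(t). Tenemos el snap s(t) = -2·cos(t). Sustituyendo t = pi/2: s(pi/2) = 0.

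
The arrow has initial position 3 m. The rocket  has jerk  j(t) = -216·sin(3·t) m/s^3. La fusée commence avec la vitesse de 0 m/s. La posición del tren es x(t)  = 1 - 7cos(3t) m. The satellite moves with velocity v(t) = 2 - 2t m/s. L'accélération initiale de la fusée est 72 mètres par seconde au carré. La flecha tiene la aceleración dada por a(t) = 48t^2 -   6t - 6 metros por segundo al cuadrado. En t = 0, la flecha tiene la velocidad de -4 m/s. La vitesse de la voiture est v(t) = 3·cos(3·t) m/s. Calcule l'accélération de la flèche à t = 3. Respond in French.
En utilisant a(t) = 48·t^2 - 6·t - 6 et en substituant t = 3, nous trouvons a = 408.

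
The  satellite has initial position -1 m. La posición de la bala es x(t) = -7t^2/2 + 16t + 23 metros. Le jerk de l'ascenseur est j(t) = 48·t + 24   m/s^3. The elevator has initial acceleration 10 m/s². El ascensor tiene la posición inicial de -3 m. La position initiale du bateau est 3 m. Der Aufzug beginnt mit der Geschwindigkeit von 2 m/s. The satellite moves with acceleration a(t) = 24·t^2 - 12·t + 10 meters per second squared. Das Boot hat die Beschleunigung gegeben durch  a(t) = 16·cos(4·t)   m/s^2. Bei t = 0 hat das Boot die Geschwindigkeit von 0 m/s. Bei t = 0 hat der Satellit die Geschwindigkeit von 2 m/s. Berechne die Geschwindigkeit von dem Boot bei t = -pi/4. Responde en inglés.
We must find the integral of our acceleration equation a(t) = 16·cos(4·t) 1 time. The integral of acceleration, with v(0) = 0, gives velocity: v(t) = 4·sin(4·t). From the given velocity equation v(t) = 4·sin(4·t), we substitute t = -pi/4 to get v = 0.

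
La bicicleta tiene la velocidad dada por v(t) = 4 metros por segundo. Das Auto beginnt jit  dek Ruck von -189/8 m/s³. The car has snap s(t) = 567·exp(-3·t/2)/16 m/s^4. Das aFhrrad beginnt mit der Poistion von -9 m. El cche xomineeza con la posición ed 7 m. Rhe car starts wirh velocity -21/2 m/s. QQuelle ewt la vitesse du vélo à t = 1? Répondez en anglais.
From the given velocity equation v(t) = 4, we substitute t = 1 to get v = 4.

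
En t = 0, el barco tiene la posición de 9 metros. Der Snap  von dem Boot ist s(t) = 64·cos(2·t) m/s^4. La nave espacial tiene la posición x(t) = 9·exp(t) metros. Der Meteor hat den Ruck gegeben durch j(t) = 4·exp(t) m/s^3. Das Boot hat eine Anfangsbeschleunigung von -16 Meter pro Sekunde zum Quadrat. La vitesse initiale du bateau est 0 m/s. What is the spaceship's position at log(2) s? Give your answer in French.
De l'équation de la position x(t) = 9·exp(t), nous substituons t = log(2) pour obtenir x = 18.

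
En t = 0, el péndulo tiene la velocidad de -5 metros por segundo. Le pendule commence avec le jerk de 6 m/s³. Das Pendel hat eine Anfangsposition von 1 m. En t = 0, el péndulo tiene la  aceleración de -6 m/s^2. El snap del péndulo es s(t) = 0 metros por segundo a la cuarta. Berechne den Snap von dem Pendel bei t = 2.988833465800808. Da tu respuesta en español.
De la ecuación del snap s(t) = 0, sustituimos t = 2.988833465800808 para obtener s = 0.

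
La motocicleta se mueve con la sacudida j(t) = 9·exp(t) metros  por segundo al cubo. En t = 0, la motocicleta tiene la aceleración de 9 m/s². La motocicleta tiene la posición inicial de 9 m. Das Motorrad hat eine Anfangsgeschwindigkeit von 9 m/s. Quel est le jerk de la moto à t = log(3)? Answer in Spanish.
Tenemos la sacudida j(t) = 9·exp(t). Sustituyendo t = log(3): j(log(3)) = 27.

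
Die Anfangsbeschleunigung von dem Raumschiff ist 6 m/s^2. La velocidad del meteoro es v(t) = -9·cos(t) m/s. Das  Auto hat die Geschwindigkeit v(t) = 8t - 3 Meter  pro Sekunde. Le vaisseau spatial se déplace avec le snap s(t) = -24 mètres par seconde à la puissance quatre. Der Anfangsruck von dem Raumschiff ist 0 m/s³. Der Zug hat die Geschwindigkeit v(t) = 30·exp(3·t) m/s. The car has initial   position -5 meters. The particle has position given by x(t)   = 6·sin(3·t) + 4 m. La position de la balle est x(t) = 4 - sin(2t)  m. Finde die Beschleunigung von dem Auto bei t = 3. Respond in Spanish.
Para resolver esto, necesitamos tomar 1 derivada de nuestra ecuación de la velocidad v(t) = 8·t - 3. La derivada de la velocidad da la aceleración: a(t) = 8. De la ecuación de la aceleración a(t) = 8, sustituimos t = 3 para obtener a = 8.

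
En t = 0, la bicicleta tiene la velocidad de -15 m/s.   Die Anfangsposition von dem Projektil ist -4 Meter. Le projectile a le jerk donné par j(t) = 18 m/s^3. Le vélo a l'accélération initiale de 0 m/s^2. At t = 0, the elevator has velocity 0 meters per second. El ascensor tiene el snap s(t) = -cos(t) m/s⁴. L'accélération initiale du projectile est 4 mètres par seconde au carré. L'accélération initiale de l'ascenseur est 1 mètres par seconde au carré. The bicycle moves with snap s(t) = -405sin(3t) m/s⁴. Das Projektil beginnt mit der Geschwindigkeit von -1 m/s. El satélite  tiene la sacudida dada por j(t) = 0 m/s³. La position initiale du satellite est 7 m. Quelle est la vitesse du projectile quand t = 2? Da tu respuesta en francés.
En partant du jerk j(t) = 18, nous prenons 2 primitives. En prenant ∫j(t)dt et en appliquant a(0) = 4, nous trouvons a(t) = 18·t + 4. La primitive de l'accélération est la vitesse. En utilisant v(0) = -1, nous obtenons v(t) = 9·t^2 + 4·t - 1. Nous avons la vitesse v(t) = 9·t^2 + 4·t - 1. En substituant t = 2: v(2) = 43.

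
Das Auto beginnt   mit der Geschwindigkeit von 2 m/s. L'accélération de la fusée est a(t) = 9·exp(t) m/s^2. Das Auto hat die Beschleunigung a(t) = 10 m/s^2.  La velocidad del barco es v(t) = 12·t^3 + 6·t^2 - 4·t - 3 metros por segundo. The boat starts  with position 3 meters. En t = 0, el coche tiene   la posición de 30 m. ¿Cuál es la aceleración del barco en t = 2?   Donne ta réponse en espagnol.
Debemos derivar nuestra ecuación de la velocidad v(t) = 12·t^3 + 6·t^2 - 4·t - 3 1 vez. Tomando d/dt de v(t), encontramos a(t) = 36·t^2 + 12·t - 4. Tenemos la aceleración a(t) = 36·t^2 + 12·t - 4. Sustituyendo t = 2: a(2) = 164.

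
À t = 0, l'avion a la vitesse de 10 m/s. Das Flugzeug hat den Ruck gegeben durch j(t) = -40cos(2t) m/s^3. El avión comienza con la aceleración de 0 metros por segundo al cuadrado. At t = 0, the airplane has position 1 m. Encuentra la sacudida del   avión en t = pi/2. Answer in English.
Using j(t) = -40·cos(2·t) and substituting t = pi/2, we find j = 40.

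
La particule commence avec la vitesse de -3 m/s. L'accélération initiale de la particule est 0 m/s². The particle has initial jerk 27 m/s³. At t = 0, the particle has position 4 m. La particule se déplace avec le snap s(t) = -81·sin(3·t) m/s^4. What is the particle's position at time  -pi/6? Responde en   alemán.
Ausgehend von dem Snap s(t) = -81·sin(3·t), nehmen wir 4 Integrale. Mit ∫s(t)dt und Anwendung von j(0) = 27, finden wir j(t) = 27·cos(3·t). Durch Integration von dem Ruck und Verwendung der Anfangsbedingung a(0) = 0, erhalten wir a(t) = 9·sin(3·t). Das Integral von der Beschleunigung, mit v(0) = -3, ergibt die Geschwindigkeit: v(t) = -3·cos(3·t). Das Integral von der Geschwindigkeit, mit x(0) = 4, ergibt die Position: x(t) = 4 - sin(3·t). Mit x(t) = 4 - sin(3·t) und Einsetzen von t = -pi/6, finden wir x = 5.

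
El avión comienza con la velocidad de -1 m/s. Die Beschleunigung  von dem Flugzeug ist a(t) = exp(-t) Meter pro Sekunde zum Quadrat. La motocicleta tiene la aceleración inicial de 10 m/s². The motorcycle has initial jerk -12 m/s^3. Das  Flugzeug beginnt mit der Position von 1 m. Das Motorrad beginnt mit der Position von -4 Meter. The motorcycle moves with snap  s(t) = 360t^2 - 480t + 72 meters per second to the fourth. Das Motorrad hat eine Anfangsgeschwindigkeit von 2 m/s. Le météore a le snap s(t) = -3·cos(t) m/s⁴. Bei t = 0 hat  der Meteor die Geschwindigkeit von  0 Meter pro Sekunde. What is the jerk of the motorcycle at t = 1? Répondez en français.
Pour résoudre ceci, nous devons prendre 1 primitive de notre équation du snap s(t) = 360·t^2 - 480·t + 72. En intégrant le snap et en utilisant la condition initiale j(0) = -12, nous obtenons j(t) = 120·t^3 - 240·t^2 + 72·t - 12. En utilisant j(t) = 120·t^3 - 240·t^2 + 72·t - 12 et en substituant t = 1, nous trouvons j = -60.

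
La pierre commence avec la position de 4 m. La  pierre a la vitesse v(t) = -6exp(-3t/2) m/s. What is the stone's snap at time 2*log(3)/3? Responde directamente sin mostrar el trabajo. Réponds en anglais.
The answer is 27/4.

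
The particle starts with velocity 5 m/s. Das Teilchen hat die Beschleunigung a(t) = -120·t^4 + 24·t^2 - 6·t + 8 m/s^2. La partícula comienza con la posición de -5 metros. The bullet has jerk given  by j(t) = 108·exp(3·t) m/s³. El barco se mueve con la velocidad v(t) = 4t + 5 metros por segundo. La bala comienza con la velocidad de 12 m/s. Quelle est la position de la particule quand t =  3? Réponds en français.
En partant de l'accélération a(t) = -120·t^4 + 24·t^2 - 6·t + 8, nous prenons 2 intégrales. En prenant ∫a(t)dt et en appliquant v(0) = 5, nous trouvons v(t) = -24·t^5 + 8·t^3 - 3·t^2 + 8·t + 5. L'intégrale de la vitesse est la position. En utilisant x(0) = -5, nous obtenons x(t) = -4·t^6 + 2·t^4 - t^3 + 4·t^2 + 5·t - 5. En utilisant x(t) = -4·t^6 + 2·t^4 - t^3 + 4·t^2 + 5·t - 5 et en substituant t = 3, nous trouvons x = -2735.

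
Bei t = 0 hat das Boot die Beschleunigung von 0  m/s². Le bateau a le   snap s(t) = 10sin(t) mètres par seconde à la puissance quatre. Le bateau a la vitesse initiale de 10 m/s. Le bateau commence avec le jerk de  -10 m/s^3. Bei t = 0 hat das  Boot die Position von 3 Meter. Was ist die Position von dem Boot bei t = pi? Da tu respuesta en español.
Para resolver esto, necesitamos tomar 4 integrales de nuestra ecuación del snap s(t) = 10·sin(t). Integrando el snap y usando la condición inicial j(0) = -10, obtenemos j(t) = -10·cos(t). La integral de la sacudida es la aceleración. Usando a(0) = 0, obtenemos a(t) = -10·sin(t). La antiderivada de la aceleración es la velocidad. Usando v(0) = 10, obtenemos v(t) = 10·cos(t). La antiderivada de la velocidad es la posición. Usando x(0) = 3, obtenemos x(t) = 10·sin(t) + 3. De la ecuación de la posición x(t) = 10·sin(t) + 3, sustituimos t = pi para obtener x = 3.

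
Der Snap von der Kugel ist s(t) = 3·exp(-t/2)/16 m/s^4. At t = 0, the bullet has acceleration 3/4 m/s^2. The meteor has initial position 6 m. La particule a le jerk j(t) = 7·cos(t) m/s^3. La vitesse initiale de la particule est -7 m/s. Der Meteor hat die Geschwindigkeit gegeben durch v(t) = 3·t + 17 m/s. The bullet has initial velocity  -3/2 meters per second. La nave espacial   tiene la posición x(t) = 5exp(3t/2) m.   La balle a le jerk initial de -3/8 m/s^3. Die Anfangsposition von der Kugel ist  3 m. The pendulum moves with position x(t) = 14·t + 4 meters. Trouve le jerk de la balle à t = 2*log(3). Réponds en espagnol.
Partiendo del snap s(t) = 3·exp(-t/2)/16, tomamos 1 integral. Integrando el snap y usando la condición inicial j(0) = -3/8, obtenemos j(t) = -3·exp(-t/2)/8. Tenemos la sacudida j(t) = -3·exp(-t/2)/8. Sustituyendo t = 2*log(3): j(2*log(3)) = -1/8.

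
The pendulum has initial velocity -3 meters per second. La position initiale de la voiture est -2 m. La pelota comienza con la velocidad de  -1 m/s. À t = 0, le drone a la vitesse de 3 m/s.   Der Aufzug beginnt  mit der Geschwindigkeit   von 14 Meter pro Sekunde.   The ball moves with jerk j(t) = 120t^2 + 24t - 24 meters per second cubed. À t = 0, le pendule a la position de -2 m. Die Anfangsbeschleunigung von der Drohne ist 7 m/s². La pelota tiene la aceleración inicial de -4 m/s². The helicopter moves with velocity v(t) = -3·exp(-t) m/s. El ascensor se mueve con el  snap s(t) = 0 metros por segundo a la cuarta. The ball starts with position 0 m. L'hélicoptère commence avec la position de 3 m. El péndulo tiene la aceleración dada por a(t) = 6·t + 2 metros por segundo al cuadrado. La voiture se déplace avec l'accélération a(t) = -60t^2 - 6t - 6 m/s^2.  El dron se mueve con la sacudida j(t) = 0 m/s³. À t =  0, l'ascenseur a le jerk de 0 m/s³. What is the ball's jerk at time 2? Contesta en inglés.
From the given jerk equation j(t) = 120·t^2 + 24·t - 24, we substitute t = 2 to get j = 504.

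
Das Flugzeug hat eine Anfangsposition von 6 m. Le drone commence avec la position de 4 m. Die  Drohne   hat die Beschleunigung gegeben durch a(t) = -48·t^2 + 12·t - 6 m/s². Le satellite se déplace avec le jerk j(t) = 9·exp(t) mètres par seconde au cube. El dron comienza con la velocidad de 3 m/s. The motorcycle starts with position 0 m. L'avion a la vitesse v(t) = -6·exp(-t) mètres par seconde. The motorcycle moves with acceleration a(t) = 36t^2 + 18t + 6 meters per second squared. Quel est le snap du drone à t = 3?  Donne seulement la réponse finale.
À t = 3, s = -96.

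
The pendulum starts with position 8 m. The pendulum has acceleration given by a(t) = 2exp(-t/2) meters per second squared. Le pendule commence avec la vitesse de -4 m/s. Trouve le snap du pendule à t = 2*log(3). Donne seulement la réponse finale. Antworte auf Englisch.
The answer is 1/6.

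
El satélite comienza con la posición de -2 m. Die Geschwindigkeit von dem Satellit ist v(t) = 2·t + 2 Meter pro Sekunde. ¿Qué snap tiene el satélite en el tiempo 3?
Partiendo de la velocidad v(t) = 2·t + 2, tomamos 3 derivadas. Tomando d/dt de v(t), encontramos a(t) = 2. La derivada de la aceleración da la sacudida: j(t) = 0. Tomando d/dt de j(t), encontramos s(t) = 0. De la ecuación del snap s(t) = 0, sustituimos t = 3 para obtener s = 0.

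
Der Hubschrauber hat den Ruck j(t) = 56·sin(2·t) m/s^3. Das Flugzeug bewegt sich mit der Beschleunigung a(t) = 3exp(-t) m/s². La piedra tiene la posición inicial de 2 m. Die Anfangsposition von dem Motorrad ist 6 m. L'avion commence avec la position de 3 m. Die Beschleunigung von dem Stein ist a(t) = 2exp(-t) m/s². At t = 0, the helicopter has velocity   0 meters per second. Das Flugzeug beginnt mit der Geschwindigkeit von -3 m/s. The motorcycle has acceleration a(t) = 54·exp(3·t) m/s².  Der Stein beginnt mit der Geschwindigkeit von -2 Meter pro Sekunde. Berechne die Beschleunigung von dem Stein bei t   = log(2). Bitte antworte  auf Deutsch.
Mit a(t) = 2·exp(-t) und Einsetzen von t = log(2), finden wir a = 1.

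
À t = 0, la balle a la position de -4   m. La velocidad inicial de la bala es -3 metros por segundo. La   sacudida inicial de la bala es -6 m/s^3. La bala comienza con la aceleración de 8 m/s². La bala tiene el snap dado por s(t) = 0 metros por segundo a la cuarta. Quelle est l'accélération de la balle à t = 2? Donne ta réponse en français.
En partant du snap s(t) = 0, nous prenons 2 primitives. L'intégrale du snap est le jerk. En utilisant j(0) = -6, nous obtenons j(t) = -6. La primitive du jerk est l'accélération. En utilisant a(0) = 8, nous obtenons a(t) = 8 - 6·t. Nous avons l'accélération a(t) = 8 - 6·t. En substituant t = 2: a(2) = -4.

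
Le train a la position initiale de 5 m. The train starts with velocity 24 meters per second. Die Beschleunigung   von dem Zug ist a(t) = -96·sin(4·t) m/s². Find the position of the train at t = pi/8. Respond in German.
Wir müssen unsere Gleichung für die Beschleunigung a(t) = -96·sin(4·t) 2-mal integrieren. Durch Integration von der Beschleunigung und Verwendung der Anfangsbedingung v(0) = 24, erhalten wir v(t) = 24·cos(4·t). Die Stammfunktion von der Geschwindigkeit, mit x(0) = 5, ergibt die Position: x(t) = 6·sin(4·t) + 5. Wir haben die Position x(t) = 6·sin(4·t) + 5. Durch Einsetzen von t = pi/8: x(pi/8) = 11.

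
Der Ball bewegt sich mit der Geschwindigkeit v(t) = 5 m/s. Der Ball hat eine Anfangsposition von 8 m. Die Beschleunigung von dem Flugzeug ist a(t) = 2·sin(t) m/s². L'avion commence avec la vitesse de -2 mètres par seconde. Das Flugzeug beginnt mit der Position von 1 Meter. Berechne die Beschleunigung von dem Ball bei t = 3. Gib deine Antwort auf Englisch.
Starting from velocity v(t) = 5, we take 1 derivative. Taking d/dt of v(t), we find a(t) = 0. From the given acceleration equation a(t) = 0, we substitute t = 3 to get a = 0.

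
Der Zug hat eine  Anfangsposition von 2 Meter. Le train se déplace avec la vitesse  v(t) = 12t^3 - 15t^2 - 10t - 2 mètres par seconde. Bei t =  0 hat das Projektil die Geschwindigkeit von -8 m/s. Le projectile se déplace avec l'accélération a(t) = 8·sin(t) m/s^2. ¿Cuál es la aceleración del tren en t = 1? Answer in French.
Pour résoudre ceci, nous devons prendre 1 dérivée de notre équation de la vitesse v(t) = 12·t^3 - 15·t^2 - 10·t - 2. La dérivée de la vitesse donne l'accélération: a(t) = 36·t^2 - 30·t - 10. De l'équation de l'accélération a(t) = 36·t^2 - 30·t - 10, nous substituons t = 1 pour obtenir a = -4.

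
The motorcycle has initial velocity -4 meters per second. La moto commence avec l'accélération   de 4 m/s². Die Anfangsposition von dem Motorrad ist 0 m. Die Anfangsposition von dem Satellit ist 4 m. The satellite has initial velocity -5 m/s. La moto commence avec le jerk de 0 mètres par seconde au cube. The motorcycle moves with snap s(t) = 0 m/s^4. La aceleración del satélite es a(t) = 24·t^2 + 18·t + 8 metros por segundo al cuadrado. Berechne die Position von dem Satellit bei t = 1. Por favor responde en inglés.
To solve this, we need to take 2 antiderivatives of our acceleration equation a(t) = 24·t^2 + 18·t + 8. Finding the integral of a(t) and using v(0) = -5: v(t) = 8·t^3 + 9·t^2 + 8·t - 5. Taking ∫v(t)dt and applying x(0) = 4, we find x(t) = 2·t^4 + 3·t^3 + 4·t^2 - 5·t + 4. We have position x(t) = 2·t^4 + 3·t^3 + 4·t^2 - 5·t + 4. Substituting t = 1: x(1) = 8.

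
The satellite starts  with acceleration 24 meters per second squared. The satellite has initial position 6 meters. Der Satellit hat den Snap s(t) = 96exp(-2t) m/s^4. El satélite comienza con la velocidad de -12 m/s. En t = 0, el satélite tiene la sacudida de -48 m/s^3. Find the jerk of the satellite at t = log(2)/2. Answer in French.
Nous devons intégrer notre équation du snap s(t) = 96·exp(-2·t) 1 fois. La primitive du snap est le jerk. En utilisant j(0) = -48, nous obtenons j(t) = -48·exp(-2·t). Nous avons le jerk j(t) = -48·exp(-2·t). En substituant t = log(2)/2: j(log(2)/2) = -24.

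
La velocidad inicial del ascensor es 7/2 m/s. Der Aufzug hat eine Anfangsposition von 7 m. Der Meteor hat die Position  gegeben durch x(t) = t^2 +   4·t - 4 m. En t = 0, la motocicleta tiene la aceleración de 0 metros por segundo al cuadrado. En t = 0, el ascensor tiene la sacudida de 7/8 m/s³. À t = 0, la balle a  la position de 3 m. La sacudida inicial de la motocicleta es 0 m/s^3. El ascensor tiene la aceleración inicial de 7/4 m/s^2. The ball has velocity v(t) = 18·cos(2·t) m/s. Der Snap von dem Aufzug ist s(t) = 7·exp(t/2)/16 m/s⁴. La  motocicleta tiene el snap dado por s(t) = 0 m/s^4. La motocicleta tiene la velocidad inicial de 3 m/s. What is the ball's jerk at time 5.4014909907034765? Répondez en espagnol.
Partiendo de la velocidad v(t) = 18·cos(2·t), tomamos 2 derivadas. La derivada de la velocidad da la aceleración: a(t) = -36·sin(2·t). Derivando la aceleración, obtenemos la sacudida: j(t) = -72·cos(2·t). Usando j(t) = -72·cos(2·t) y sustituyendo t = 5.4014909907034765, encontramos j = 13.7810817489737.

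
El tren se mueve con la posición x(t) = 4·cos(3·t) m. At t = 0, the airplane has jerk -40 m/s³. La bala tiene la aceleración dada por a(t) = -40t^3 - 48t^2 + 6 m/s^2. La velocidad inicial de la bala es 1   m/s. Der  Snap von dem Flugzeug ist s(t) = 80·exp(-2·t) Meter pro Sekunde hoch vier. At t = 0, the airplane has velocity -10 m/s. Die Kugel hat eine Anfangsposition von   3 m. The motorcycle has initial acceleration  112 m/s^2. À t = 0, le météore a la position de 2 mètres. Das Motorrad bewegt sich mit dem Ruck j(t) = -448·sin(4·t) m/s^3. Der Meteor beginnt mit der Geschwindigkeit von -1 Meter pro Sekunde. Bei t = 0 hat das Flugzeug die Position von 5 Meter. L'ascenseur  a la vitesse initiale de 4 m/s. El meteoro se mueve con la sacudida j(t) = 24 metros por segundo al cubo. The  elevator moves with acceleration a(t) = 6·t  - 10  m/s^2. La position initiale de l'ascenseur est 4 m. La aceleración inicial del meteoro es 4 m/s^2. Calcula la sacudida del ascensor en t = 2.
Para resolver esto, necesitamos tomar 1 derivada de nuestra ecuación de la aceleración a(t) = 6·t - 10. Tomando d/dt de a(t), encontramos j(t) = 6. Tenemos la sacudida j(t) = 6. Sustituyendo t = 2: j(2) = 6.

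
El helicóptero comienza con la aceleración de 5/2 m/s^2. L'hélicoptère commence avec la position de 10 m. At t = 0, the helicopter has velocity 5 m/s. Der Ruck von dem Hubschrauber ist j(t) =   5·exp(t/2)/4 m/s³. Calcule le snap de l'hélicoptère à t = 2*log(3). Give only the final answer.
s(2*log(3)) = 15/8.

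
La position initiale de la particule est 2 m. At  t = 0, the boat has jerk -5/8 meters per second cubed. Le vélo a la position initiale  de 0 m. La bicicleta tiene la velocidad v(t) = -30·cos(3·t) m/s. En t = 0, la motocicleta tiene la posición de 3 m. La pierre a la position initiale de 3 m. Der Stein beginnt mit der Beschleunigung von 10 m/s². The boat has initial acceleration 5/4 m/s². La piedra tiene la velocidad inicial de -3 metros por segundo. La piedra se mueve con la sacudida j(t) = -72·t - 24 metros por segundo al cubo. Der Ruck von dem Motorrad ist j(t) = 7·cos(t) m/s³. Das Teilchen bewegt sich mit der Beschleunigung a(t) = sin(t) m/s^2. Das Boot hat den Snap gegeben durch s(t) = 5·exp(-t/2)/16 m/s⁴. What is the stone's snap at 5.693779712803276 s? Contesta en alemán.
Ausgehend von dem Ruck j(t) = -72·t - 24, nehmen wir 1 Ableitung. Durch Ableiten von dem Ruck erhalten wir den Snap: s(t) = -72. Wir haben den Snap s(t) = -72. Durch Einsetzen von t = 5.693779712803276: s(5.693779712803276) = -72.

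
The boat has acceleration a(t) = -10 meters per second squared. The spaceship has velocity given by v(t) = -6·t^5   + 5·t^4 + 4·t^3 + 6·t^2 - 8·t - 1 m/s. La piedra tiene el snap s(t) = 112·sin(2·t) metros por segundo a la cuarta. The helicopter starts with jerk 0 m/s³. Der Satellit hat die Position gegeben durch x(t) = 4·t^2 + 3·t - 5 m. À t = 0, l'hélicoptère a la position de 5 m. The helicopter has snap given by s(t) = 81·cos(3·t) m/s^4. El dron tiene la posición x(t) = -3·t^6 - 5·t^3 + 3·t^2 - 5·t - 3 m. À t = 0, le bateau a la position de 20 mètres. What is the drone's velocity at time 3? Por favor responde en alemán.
Ausgehend von der Position x(t) = -3·t^6 - 5·t^3 + 3·t^2 - 5·t - 3, nehmen wir 1 Ableitung. Durch Ableiten von der Position erhalten wir die Geschwindigkeit: v(t) = -18·t^5 - 15·t^2 + 6·t - 5. Wir haben die Geschwindigkeit v(t) = -18·t^5 - 15·t^2 + 6·t - 5. Durch Einsetzen von t = 3: v(3) = -4496.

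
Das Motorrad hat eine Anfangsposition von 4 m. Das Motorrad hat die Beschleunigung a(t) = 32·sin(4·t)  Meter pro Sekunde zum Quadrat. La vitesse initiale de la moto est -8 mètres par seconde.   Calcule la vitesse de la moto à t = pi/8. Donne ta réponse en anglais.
We must find the antiderivative of our acceleration equation a(t) = 32·sin(4·t) 1 time. The antiderivative of acceleration, with v(0) = -8, gives velocity: v(t) = -8·cos(4·t). Using v(t) = -8·cos(4·t) and substituting t = pi/8, we find v = 0.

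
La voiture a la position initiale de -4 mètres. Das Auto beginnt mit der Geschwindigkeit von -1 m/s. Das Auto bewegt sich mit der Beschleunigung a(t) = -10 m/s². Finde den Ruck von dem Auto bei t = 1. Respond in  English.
We must differentiate our acceleration equation a(t) = -10 1 time. Differentiating acceleration, we get jerk: j(t) = 0. Using j(t) = 0 and substituting t = 1, we find j = 0.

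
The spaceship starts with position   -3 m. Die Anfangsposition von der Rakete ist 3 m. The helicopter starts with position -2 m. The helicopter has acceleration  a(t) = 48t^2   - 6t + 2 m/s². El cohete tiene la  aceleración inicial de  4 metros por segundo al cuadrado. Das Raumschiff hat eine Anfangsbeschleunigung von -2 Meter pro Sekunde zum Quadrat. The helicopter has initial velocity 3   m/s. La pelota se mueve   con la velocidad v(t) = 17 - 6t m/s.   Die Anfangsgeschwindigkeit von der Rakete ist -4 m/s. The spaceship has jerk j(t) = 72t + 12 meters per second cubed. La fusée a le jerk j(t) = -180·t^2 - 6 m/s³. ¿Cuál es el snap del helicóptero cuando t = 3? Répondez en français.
En partant de l'accélération a(t) = 48·t^2 - 6·t + 2, nous prenons 2 dérivées. La dérivée de l'accélération donne le jerk: j(t) = 96·t - 6. En prenant d/dt de j(t), nous trouvons s(t) = 96. En utilisant s(t) = 96 et en substituant t = 3, nous trouvons s = 96.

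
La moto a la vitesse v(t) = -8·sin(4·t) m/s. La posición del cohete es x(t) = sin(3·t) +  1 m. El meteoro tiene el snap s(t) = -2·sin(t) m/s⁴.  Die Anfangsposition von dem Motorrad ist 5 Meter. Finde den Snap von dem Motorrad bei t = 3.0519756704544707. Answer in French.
Nous devons dériver notre équation de la vitesse v(t) = -8·sin(4·t) 3 fois. La dérivée de la vitesse donne l'accélération: a(t) = -32·cos(4·t). En prenant d/dt de a(t), nous trouvons j(t) = 128·sin(4·t). La dérivée du jerk donne le snap: s(t) = 512·cos(4·t). En utilisant s(t) = 512·cos(4·t) et en substituant t = 3.0519756704544707, nous trouvons s = 479.454941682421.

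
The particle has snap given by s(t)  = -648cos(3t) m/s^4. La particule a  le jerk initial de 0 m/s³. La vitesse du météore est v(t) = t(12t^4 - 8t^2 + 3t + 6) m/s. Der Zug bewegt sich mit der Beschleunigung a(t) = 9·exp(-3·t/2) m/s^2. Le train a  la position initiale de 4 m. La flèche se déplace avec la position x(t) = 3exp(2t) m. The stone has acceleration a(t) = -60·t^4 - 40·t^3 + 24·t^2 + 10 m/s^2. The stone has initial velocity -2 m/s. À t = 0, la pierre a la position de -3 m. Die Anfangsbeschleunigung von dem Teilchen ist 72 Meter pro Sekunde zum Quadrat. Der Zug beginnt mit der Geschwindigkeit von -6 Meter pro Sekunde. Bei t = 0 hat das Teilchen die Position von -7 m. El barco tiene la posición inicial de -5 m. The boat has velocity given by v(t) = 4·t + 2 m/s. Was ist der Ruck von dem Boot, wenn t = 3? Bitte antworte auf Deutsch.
Um dies zu lösen, müssen wir 2 Ableitungen unserer Gleichung für die Geschwindigkeit v(t) = 4·t + 2 nehmen. Durch Ableiten von der Geschwindigkeit erhalten wir die Beschleunigung: a(t) = 4. Die Ableitung von der Beschleunigung ergibt den Ruck: j(t) = 0. Wir haben den Ruck j(t) = 0. Durch Einsetzen von t = 3: j(3) = 0.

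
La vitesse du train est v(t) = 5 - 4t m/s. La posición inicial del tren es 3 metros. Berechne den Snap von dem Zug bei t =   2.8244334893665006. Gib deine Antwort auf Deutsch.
Ausgehend von der Geschwindigkeit v(t) = 5 - 4·t, nehmen wir 3 Ableitungen. Durch Ableiten von der Geschwindigkeit erhalten wir die Beschleunigung: a(t) = -4. Mit d/dt von a(t) finden wir j(t) = 0. Durch Ableiten von dem Ruck erhalten wir den Snap: s(t) = 0. Wir haben den Snap s(t) = 0. Durch Einsetzen von t = 2.8244334893665006: s(2.8244334893665006) = 0.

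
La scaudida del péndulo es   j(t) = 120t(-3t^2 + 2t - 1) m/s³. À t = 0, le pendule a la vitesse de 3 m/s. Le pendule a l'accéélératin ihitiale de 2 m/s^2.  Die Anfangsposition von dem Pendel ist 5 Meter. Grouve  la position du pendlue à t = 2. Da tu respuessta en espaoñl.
Necesitamos integrar nuestra ecuación de la sacudida j(t) = 120·t·(-3·t^2 + 2·t - 1) 3 veces. Integrando la sacudida y usando la condición inicial a(0) = 2, obtenemos a(t) = -90·t^4 + 80·t^3 - 60·t^2 + 2. Tomando ∫a(t)dt y aplicando v(0) = 3, encontramos v(t) = -18·t^5 + 20·t^4 - 20·t^3 + 2·t + 3. La antiderivada de la velocidad, con x(0) = 5, da la posición: x(t) = -3·t^6 + 4·t^5 - 5·t^4 + t^2 + 3·t + 5. De la ecuación de la posición x(t) = -3·t^6 + 4·t^5 - 5·t^4 + t^2 + 3·t + 5, sustituimos t = 2 para obtener x = -129.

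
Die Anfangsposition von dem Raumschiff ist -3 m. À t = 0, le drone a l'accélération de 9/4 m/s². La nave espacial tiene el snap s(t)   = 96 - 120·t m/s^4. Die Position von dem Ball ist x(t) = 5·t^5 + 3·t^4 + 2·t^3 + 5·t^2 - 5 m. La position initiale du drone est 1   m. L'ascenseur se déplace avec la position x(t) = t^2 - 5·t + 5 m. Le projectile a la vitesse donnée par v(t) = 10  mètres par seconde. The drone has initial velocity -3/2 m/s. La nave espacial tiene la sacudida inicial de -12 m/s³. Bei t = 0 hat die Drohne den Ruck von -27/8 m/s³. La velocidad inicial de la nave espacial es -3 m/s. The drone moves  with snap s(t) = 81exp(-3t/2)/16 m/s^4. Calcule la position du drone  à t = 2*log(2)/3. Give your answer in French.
En partant du snap s(t) = 81·exp(-3·t/2)/16, nous prenons 4 primitives. L'intégrale du snap, avec j(0) = -27/8, donne le jerk: j(t) = -27·exp(-3·t/2)/8. En prenant ∫j(t)dt et en appliquant a(0) = 9/4, nous trouvons a(t) = 9·exp(-3·t/2)/4. En prenant ∫a(t)dt et en appliquant v(0) = -3/2, nous trouvons v(t) = -3·exp(-3·t/2)/2. L'intégrale de la vitesse est la position. En utilisant x(0) = 1, nous obtenons x(t) = exp(-3·t/2). De l'équation de la position x(t) = exp(-3·t/2), nous substituons t = 2*log(2)/3 pour obtenir x = 1/2.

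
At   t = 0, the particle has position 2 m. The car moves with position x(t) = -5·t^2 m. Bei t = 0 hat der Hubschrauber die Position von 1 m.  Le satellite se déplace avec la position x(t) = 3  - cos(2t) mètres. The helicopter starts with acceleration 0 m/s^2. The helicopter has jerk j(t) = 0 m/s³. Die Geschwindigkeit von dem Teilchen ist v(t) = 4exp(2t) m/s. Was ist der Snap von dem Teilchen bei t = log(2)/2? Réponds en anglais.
To solve this, we need to take 3 derivatives of our velocity equation v(t) = 4·exp(2·t). Taking d/dt of v(t), we find a(t) = 8·exp(2·t). The derivative of acceleration gives jerk: j(t) = 16·exp(2·t). The derivative of jerk gives snap: s(t) = 32·exp(2·t). From the given snap equation s(t) = 32·exp(2·t), we substitute t = log(2)/2 to get s = 64.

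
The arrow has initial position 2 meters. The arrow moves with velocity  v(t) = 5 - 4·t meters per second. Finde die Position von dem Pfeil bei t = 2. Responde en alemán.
Wir müssen die Stammfunktion unserer Gleichung für die Geschwindigkeit v(t) = 5 - 4·t 1-mal finden. Die Stammfunktion von der Geschwindigkeit ist die Position. Mit x(0) = 2 erhalten wir x(t) = -2·t^2 + 5·t + 2. Mit x(t) = -2·t^2 + 5·t + 2 und Einsetzen von t = 2, finden wir x = 4.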